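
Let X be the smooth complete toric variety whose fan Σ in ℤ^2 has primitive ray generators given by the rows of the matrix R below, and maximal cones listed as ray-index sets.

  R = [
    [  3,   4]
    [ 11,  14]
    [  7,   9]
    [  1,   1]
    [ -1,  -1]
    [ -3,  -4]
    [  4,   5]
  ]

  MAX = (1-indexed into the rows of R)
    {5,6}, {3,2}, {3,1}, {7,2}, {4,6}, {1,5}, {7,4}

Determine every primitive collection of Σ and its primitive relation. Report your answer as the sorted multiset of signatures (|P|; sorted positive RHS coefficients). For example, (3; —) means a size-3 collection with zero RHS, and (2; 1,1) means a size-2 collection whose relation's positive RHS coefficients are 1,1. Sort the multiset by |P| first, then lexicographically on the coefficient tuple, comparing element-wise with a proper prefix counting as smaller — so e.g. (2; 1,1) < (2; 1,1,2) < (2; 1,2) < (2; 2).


The 14 primitive collections of Σ (r=7, n=2):

  {1,6}:  v_{1} + v_{6} = 0  →  sig = (2; —)
  {4,5}:  v_{4} + v_{5} = 0  →  sig = (2; —)
  {1,4}:  v_{1} + v_{4} = v_{7}  →  sig = (2; 1)
  {1,7}:  v_{1} + v_{7} = v_{3}  →  sig = (2; 1)
  {3,6}:  v_{3} + v_{6} = v_{7}  →  sig = (2; 1)
  {3,7}:  v_{3} + v_{7} = v_{2}  →  sig = (2; 1)
  {5,7}:  v_{5} + v_{7} = v_{1}  →  sig = (2; 1)
  {6,7}:  v_{6} + v_{7} = v_{4}  →  sig = (2; 1)
  {2,5}:  v_{2} + v_{5} = v_{1} + v_{3}  →  sig = (2; 1,1)
  {1,2}:  v_{1} + v_{2} = 2·v_{3}  →  sig = (2; 2)
  {2,6}:  v_{2} + v_{6} = 2·v_{7}  →  sig = (2; 2)
  {3,4}:  v_{3} + v_{4} = 2·v_{7}  →  sig = (2; 2)
  {3,5}:  v_{3} + v_{5} = 2·v_{1}  →  sig = (2; 2)
  {2,4}:  v_{2} + v_{4} = 3·v_{7}  →  sig = (2; 3)

Hence PRS(X_Σ) =
    |P|=2: 14 collections, coeffs (), (), (1), (1), (1), (1), (1), (1), (1,1), (2), (2), (2), (2), (3)


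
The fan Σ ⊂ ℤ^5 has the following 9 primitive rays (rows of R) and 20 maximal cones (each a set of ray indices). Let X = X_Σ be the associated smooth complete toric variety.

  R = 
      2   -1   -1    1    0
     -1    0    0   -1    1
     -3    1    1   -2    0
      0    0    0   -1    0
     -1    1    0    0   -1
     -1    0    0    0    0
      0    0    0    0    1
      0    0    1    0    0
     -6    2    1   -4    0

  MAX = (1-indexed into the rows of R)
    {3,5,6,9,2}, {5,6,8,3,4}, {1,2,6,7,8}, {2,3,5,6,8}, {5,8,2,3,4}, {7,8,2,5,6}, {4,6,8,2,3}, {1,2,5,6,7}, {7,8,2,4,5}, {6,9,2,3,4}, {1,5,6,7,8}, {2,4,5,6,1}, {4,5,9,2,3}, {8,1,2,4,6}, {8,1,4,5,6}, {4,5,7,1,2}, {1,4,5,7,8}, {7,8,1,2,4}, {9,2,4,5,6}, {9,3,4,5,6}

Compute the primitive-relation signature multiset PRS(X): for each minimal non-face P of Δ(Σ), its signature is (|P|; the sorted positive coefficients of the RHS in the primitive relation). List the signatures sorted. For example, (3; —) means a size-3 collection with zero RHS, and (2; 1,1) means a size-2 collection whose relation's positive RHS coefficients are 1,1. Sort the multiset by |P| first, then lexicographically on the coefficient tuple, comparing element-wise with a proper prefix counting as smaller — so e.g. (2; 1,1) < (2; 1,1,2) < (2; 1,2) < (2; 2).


9 collections generate NE(X_Σ); each relation:

  • {1,3}:  v_{1} + v_{3} = v_{4} + v_{6}  ⟹  sig = (2; 1,1)
  • {3,7}:  v_{3} + v_{7} = 2·v_{2} + v_{5} + v_{8}  ⟹  sig = (2; 1,1,2)
  • {7,9}:  v_{7} + v_{9} = 2·v_{2} + v_{3} + v_{5}  ⟹  sig = (2; 1,1,2)
  • {1,9}:  v_{1} + v_{9} = v_{2} + 2·v_{4} + v_{5} + 2·v_{6}  ⟹  sig = (2; 1,1,2,2)
  • {8,9}:  v_{8} + v_{9} = 2·v_{3}  ⟹  sig = (2; 2)
  • {4,6,7}:  v_{4} + v_{6} + v_{7} = v_{2}  ⟹  sig = (3; 1)
  • {1,2,5,8}:  v_{1} + v_{2} + v_{5} + v_{8} = 0  ⟹  sig = (4; —)
  • {2,3,4,5,6}:  v_{2} + v_{3} + v_{4} + v_{5} + v_{6} = v_{9}  ⟹  sig = (5; 1)
  • {2,4,5,6,8}:  v_{2} + v_{4} + v_{5} + v_{6} + v_{8} = v_{3}  ⟹  sig = (5; 1)

Signatures (|P|; sorted positive RHS coefficients), sorted:
[(2; 1,1), (2; 1,1,2), (2; 1,1,2), (2; 1,1,2,2), (2; 2), (3; 1), (4; —), (5; 1), (5; 1)]


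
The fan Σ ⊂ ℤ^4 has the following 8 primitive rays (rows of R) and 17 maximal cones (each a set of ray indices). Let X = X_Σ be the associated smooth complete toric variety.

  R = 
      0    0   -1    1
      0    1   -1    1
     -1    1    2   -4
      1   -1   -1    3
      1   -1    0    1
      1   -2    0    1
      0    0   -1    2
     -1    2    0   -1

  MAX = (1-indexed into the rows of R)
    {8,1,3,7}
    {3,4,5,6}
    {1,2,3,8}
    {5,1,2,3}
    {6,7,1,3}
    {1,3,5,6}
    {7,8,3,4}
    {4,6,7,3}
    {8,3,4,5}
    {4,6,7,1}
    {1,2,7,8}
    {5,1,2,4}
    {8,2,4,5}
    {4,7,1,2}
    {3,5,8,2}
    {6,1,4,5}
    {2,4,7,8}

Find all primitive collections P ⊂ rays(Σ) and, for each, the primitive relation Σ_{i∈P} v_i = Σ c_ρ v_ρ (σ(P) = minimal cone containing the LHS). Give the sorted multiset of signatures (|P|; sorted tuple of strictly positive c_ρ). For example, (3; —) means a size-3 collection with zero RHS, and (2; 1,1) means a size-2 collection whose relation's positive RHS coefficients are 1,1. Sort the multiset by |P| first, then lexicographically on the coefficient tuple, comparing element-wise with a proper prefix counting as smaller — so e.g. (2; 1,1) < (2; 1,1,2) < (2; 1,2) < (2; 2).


8 collections generate NE(X_Σ); each relation:

  P = {6,8}:  v_{6} + v_{8} = 0 — sig = (2; —)
  P = {5,7}:  v_{5} + v_{7} = v_{4} — sig = (2; 1)
  P = {2,6}:  v_{2} + v_{6} = v_{1} + v_{5} — sig = (2; 1,1)
  P = {1,3,4}:  v_{1} + v_{3} + v_{4} = 0 — sig = (3; —)
  P = {1,5,8}:  v_{1} + v_{5} + v_{8} = v_{2} — sig = (3; 1)
  P = {2,3,7}:  v_{2} + v_{3} + v_{7} = v_{8} — sig = (3; 1)
  P = {1,4,8}:  v_{1} + v_{4} + v_{8} = v_{2} + v_{7} — sig = (3; 1,1)
  P = {2,3,4}:  v_{2} + v_{3} + v_{4} = v_{5} + v_{8} — sig = (3; 1,1)

Sorted signature multiset PRS(X):
    |P|=2: 3 collections, coeffs (), (1), (1,1)
    |P|=3: 5 collections, coeffs (), (1), (1), (1,1), (1,1)


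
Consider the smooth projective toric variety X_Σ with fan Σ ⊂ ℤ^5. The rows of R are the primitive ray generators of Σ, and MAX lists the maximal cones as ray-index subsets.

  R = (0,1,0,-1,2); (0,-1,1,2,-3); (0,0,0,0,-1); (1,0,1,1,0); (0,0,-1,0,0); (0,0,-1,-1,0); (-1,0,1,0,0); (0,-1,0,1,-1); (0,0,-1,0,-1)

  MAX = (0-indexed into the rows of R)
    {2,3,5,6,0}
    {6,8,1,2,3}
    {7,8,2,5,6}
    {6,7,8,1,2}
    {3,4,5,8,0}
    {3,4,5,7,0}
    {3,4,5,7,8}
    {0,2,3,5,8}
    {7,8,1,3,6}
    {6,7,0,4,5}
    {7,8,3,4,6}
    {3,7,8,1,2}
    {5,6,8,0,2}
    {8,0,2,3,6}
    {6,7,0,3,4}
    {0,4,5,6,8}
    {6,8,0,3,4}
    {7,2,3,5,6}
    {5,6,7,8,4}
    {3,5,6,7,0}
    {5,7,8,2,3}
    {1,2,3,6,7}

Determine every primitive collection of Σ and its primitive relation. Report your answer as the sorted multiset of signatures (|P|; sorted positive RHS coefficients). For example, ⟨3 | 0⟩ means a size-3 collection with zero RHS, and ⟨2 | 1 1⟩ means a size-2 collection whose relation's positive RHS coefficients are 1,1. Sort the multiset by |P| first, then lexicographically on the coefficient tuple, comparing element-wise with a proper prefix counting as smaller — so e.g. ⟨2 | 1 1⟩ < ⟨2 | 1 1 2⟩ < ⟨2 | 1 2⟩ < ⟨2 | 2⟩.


Minimal non-faces — 9 found among 9 rays, 22 max cones:

  P={2,4}:  v_{2} + v_{4} = v_{8}  ⟹  sig = ⟨2 | 1⟩
  P={0,1}:  v_{0} + v_{1} = v_{3} + v_{6} + v_{8}  ⟹  sig = ⟨2 | 1 1 1⟩
  P={1,4}:  v_{1} + v_{4} = v_{3} + v_{6} + v_{7} + 2·v_{8}  ⟹  sig = ⟨2 | 1 1 1 2⟩
  P={1,5}:  v_{1} + v_{5} = 2·v_{2} + v_{7}  ⟹  sig = ⟨2 | 1 2⟩
  P={0,2,7}:  v_{0} + v_{2} + v_{7} = 0  ⟹  sig = ⟨3 | 0⟩
  P={0,7,8}:  v_{0} + v_{7} + v_{8} = v_{4}  ⟹  sig = ⟨3 | 1⟩
  P={3,4,5,6}:  v_{3} + v_{4} + v_{5} + v_{6} = 0  ⟹  sig = ⟨4 | 0⟩
  P={3,5,6,8}:  v_{3} + v_{5} + v_{6} + v_{8} = v_{2}  ⟹  sig = ⟨4 | 1⟩
  P={2,3,6,7,8}:  v_{2} + v_{3} + v_{6} + v_{7} + v_{8} = v_{1}  ⟹  sig = ⟨5 | 1⟩

Signatures (|P|; sorted positive RHS coefficients), sorted:
    |P|=2: 4 collections, coeffs (1), (1,1,1), (1,1,1,2), (1,2)
    |P|=3: 2 collections, coeffs (), (1)
    |P|=4: 2 collections, coeffs (), (1)
    |P|=5: 1 collection, coeffs (1)


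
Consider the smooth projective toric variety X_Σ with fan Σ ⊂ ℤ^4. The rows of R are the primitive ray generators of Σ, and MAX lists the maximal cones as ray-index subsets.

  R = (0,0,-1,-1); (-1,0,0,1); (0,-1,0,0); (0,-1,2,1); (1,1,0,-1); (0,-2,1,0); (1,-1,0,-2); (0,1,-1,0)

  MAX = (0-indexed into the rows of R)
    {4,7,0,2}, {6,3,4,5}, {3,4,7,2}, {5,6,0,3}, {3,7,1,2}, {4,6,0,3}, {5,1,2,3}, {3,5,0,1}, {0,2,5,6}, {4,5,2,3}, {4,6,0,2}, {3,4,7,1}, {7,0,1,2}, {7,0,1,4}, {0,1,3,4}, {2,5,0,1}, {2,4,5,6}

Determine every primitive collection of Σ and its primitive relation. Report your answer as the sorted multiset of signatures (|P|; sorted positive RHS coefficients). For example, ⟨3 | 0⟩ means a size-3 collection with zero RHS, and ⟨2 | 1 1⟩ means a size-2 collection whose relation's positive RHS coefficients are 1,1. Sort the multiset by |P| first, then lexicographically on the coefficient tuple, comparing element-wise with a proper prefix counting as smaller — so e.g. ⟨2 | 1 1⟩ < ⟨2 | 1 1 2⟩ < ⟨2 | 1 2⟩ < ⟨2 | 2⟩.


Δ(Σ) — 8 vertices, 9 min non-faces:

  P={5,7}:  v_{5} + v_{7} = v_{2}  →  sig = ⟨2 | 1⟩
  P={6,7}:  v_{6} + v_{7} = v_{0} + v_{2} + v_{4}  →  sig = ⟨2 | 1 1 1⟩
  P={1,6}:  v_{1} + v_{6} = 2·v_{0} + v_{3}  →  sig = ⟨2 | 1 2⟩
  P={0,3,7}:  v_{0} + v_{3} + v_{7} = 0  →  sig = ⟨3 | 0⟩
  P={1,2,4}:  v_{1} + v_{2} + v_{4} = 0  →  sig = ⟨3 | 0⟩
  P={0,2,3}:  v_{0} + v_{2} + v_{3} = v_{5}  →  sig = ⟨3 | 1⟩
  P={0,4,5}:  v_{0} + v_{4} + v_{5} = v_{6}  →  sig = ⟨3 | 1⟩
  P={1,4,5}:  v_{1} + v_{4} + v_{5} = v_{0} + v_{3}  →  sig = ⟨3 | 1 1⟩
  P={2,3,6}:  v_{2} + v_{3} + v_{6} = v_{4} + 2·v_{5}  →  sig = ⟨3 | 1 2⟩

Signatures (|P|; sorted positive RHS coefficients), sorted:
    ⟨2 | 1⟩
    ⟨2 | 1 1 1⟩
    ⟨2 | 1 2⟩
    ⟨3 | 0⟩
    ⟨3 | 0⟩
    ⟨3 | 1⟩
    ⟨3 | 1⟩
    ⟨3 | 1 1⟩
    ⟨3 | 1 2⟩


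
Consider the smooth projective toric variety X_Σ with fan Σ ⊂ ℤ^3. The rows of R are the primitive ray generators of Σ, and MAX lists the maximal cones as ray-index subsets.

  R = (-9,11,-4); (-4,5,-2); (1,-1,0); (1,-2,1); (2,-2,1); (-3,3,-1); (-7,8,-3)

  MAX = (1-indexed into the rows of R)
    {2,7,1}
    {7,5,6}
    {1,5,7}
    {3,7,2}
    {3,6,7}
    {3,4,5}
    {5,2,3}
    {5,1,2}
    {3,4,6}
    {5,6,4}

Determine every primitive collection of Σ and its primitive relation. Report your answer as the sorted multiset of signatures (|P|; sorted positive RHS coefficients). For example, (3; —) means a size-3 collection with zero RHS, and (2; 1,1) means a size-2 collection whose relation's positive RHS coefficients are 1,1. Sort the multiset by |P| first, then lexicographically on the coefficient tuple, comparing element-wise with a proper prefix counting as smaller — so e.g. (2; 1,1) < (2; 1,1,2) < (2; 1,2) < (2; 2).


|primitive collections| = 9. Relations:

  P={2,4}:  v_{2} + v_{4} = v_{6} — sig = (2; 1)
  P={2,6}:  v_{2} + v_{6} = v_{7} — sig = (2; 1)
  P={1,4}:  v_{1} + v_{4} = v_{5} + v_{6} + v_{7} — sig = (2; 1,1,1)
  P={1,6}:  v_{1} + v_{6} = v_{5} + 2·v_{7} — sig = (2; 1,2)
  P={1,3}:  v_{1} + v_{3} = 2·v_{2} — sig = (2; 2)
  P={4,7}:  v_{4} + v_{7} = 2·v_{6} — sig = (2; 2)
  P={3,5,6}:  v_{3} + v_{5} + v_{6} = 0 — sig = (3; —)
  P={2,5,7}:  v_{2} + v_{5} + v_{7} = v_{1} — sig = (3; 1)
  P={3,5,7}:  v_{3} + v_{5} + v_{7} = v_{2} — sig = (3; 1)

Signatures (|P|; sorted positive RHS coefficients), sorted:
    (2; 1)
    (2; 1)
    (2; 1,1,1)
    (2; 1,2)
    (2; 2)
    (2; 2)
    (3; —)
    (3; 1)
    (3; 1)


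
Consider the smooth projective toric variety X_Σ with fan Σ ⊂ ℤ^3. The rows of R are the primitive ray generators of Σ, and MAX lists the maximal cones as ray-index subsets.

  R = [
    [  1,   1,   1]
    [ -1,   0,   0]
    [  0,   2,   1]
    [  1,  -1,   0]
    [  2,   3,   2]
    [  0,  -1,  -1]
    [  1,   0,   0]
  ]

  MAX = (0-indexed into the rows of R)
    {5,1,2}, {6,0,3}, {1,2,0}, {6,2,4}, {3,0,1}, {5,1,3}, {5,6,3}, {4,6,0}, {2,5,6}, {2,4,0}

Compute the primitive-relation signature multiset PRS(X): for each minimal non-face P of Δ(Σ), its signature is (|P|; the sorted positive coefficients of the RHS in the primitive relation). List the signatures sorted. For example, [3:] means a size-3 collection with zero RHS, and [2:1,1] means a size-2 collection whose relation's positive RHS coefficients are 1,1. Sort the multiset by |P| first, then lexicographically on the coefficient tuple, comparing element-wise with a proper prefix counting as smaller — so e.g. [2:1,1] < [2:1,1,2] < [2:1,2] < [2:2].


7 collections generate NE(X_Σ); each relation:

  P = {1,6}:  v_{1} + v_{6} = 0  →  sig = [2:]
  P = {0,5}:  v_{0} + v_{5} = v_{6}  →  sig = [2:1]
  P = {2,3}:  v_{2} + v_{3} = v_{0}  →  sig = [2:1]
  P = {1,4}:  v_{1} + v_{4} = v_{0} + v_{2}  →  sig = [2:1,1]
  P = {3,4}:  v_{3} + v_{4} = 2·v_{0} + v_{6}  →  sig = [2:1,2]
  P = {4,5}:  v_{4} + v_{5} = v_{2} + 2·v_{6}  →  sig = [2:1,2]
  P = {0,2,6}:  v_{0} + v_{2} + v_{6} = v_{4}  →  sig = [3:1]

Sorted signature multiset PRS(X):
[[2:], [2:1], [2:1], [2:1,1], [2:1,2], [2:1,2], [3:1]]


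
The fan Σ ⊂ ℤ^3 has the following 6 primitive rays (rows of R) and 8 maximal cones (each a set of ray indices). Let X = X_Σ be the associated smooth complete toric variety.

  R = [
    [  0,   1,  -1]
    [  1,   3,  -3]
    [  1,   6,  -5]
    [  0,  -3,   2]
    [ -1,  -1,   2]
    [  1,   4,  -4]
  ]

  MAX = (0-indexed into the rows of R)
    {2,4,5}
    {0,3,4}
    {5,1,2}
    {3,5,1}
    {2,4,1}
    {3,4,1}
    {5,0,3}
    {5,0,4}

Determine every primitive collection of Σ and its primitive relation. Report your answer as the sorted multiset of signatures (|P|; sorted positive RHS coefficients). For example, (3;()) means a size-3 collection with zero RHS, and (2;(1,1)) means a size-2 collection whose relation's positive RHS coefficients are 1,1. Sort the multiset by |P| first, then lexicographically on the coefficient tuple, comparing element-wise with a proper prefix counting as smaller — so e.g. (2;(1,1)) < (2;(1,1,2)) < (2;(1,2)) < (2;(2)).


5 collections generate NE(X_Σ); each relation:

  • {0,1}:  v_{0} + v_{1} = v_{5} ; sig = (2;(1))
  • {2,3}:  v_{2} + v_{3} = v_{1} ; sig = (2;(1))
  • {0,2}:  v_{0} + v_{2} = v_{4} + 2·v_{5} ; sig = (2;(1,2))
  • {3,4,5}:  v_{3} + v_{4} + v_{5} = 0 ; sig = (3;())
  • {1,4,5}:  v_{1} + v_{4} + v_{5} = v_{2} ; sig = (3;(1))

Hence PRS(X_Σ) =
{ (2;(1)) ×2,  (2;(1,2)),  (3;()),  (3;(1)) }


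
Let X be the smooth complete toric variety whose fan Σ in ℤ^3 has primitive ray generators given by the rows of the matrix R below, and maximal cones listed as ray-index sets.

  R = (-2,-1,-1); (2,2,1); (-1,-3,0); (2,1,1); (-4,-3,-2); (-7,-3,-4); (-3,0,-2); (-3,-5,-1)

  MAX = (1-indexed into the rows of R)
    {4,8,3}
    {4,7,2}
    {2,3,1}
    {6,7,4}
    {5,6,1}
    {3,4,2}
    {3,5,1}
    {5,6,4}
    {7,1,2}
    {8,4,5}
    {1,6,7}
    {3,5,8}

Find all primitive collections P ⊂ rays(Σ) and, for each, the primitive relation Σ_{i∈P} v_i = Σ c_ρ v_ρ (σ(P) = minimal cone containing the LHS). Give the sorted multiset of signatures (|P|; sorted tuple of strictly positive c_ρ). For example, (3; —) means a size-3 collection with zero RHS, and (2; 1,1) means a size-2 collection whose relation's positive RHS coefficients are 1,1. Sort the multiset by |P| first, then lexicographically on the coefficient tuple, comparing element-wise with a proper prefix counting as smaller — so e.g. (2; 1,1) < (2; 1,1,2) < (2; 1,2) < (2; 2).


Δ(Σ) — 8 vertices, 11 min non-faces:

  P = {1,4}:  v_{1} + v_{4} = 0  →  sig = (2; —)
  P = {2,5}:  v_{2} + v_{5} = v_{1}  →  sig = (2; 1)
  P = {2,8}:  v_{2} + v_{8} = v_{3}  →  sig = (2; 1)
  P = {3,7}:  v_{3} + v_{7} = v_{5}  →  sig = (2; 1)
  P = {5,7}:  v_{5} + v_{7} = v_{6}  →  sig = (2; 1)
  P = {1,8}:  v_{1} + v_{8} = v_{3} + v_{5}  →  sig = (2; 1,1)
  P = {2,6}:  v_{2} + v_{6} = v_{1} + v_{7}  →  sig = (2; 1,1)
  P = {7,8}:  v_{7} + v_{8} = v_{4} + 2·v_{5}  →  sig = (2; 1,2)
  P = {6,8}:  v_{6} + v_{8} = v_{4} + 3·v_{5}  →  sig = (2; 1,3)
  P = {3,6}:  v_{3} + v_{6} = 2·v_{5}  →  sig = (2; 2)
  P = {3,4,5}:  v_{3} + v_{4} + v_{5} = v_{8}  →  sig = (3; 1)

so the primitive-relation signature multiset is
{ (2; —),  (2; 1) ×4,  (2; 1,1) ×2,  (2; 1,2),  (2; 1,3),  (2; 2),  (3; 1) }


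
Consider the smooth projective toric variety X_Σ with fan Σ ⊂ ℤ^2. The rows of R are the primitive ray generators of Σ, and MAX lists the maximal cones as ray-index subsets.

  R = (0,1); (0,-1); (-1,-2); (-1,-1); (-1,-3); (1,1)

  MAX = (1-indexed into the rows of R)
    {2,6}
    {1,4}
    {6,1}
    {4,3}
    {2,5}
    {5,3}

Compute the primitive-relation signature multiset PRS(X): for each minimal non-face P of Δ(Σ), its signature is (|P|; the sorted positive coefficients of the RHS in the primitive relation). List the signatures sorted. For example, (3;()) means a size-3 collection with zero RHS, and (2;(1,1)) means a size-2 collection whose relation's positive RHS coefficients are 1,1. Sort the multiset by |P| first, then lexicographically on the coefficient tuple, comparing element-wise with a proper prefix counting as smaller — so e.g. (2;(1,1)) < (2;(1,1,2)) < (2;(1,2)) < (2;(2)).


Primitive collections (9):

  • {1,2}:  v_{1} + v_{2} = 0  ⇒ sig = (2;())
  • {4,6}:  v_{4} + v_{6} = 0  ⇒ sig = (2;())
  • {1,3}:  v_{1} + v_{3} = v_{4}  ⇒ sig = (2;(1))
  • {1,5}:  v_{1} + v_{5} = v_{3}  ⇒ sig = (2;(1))
  • {2,3}:  v_{2} + v_{3} = v_{5}  ⇒ sig = (2;(1))
  • {2,4}:  v_{2} + v_{4} = v_{3}  ⇒ sig = (2;(1))
  • {3,6}:  v_{3} + v_{6} = v_{2}  ⇒ sig = (2;(1))
  • {4,5}:  v_{4} + v_{5} = 2·v_{3}  ⇒ sig = (2;(2))
  • {5,6}:  v_{5} + v_{6} = 2·v_{2}  ⇒ sig = (2;(2))

Hence PRS(X_Σ) =
{ (2;()) ×2,  (2;(1)) ×5,  (2;(2)) ×2 }


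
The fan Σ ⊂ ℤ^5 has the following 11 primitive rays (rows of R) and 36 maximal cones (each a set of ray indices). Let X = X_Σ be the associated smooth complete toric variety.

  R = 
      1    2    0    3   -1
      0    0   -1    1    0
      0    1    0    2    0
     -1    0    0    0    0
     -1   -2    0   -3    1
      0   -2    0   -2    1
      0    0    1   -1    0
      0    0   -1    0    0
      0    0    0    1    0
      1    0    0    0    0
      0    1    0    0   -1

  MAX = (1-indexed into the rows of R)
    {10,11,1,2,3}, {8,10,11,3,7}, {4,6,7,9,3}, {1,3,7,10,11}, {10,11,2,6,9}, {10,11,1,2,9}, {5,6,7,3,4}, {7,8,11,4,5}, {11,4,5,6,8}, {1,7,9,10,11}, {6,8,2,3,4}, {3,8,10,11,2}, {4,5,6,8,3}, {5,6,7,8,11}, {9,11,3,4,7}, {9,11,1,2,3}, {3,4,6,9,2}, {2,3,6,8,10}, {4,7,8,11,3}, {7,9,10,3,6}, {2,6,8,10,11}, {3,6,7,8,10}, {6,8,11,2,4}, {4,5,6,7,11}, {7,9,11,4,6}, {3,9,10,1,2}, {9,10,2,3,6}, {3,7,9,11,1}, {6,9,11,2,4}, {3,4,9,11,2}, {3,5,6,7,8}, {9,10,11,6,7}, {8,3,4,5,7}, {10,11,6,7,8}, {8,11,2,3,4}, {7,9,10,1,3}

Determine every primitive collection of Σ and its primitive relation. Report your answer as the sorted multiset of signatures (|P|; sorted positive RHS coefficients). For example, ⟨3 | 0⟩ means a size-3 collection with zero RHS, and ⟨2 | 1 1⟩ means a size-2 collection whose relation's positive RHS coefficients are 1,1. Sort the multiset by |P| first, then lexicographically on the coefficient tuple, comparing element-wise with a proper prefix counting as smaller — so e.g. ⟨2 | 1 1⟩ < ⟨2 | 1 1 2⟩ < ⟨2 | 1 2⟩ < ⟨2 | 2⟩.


14 collections generate NE(X_Σ); each relation:

  P={1,5}:  v_{1} + v_{5} = 0  ⇒ sig = ⟨2 | 0⟩
  P={2,7}:  v_{2} + v_{7} = 0  ⇒ sig = ⟨2 | 0⟩
  P={4,10}:  v_{4} + v_{10} = 0  ⇒ sig = ⟨2 | 0⟩
  P={8,9}:  v_{8} + v_{9} = v_{2}  ⇒ sig = ⟨2 | 1⟩
  P={1,6}:  v_{1} + v_{6} = v_{9} + v_{10}  ⇒ sig = ⟨2 | 1 1⟩
  P={5,9}:  v_{5} + v_{9} = v_{4} + v_{6}  ⇒ sig = ⟨2 | 1 1⟩
  P={1,4}:  v_{1} + v_{4} = v_{3} + v_{9} + v_{11}  ⇒ sig = ⟨2 | 1 1 1⟩
  P={2,5}:  v_{2} + v_{5} = v_{4} + v_{6} + v_{8}  ⇒ sig = ⟨2 | 1 1 1⟩
  P={5,10}:  v_{5} + v_{10} = v_{6} + v_{7} + v_{8}  ⇒ sig = ⟨2 | 1 1 1⟩
  P={1,8}:  v_{1} + v_{8} = v_{2} + v_{3} + v_{10} + v_{11}  ⇒ sig = ⟨2 | 1 1 1 1⟩
  P={3,6,11}:  v_{3} + v_{6} + v_{11} = 0  ⇒ sig = ⟨3 | 0⟩
  P={3,5,11}:  v_{3} + v_{5} + v_{11} = v_{4} + v_{7} + v_{8}  ⇒ sig = ⟨3 | 1 1 1⟩
  P={3,9,10,11}:  v_{3} + v_{9} + v_{10} + v_{11} = v_{1}  ⇒ sig = ⟨4 | 1⟩
  P={4,6,7,8}:  v_{4} + v_{6} + v_{7} + v_{8} = v_{5}  ⇒ sig = ⟨4 | 1⟩

Hence PRS(X_Σ) =
    |P|=2: 10 collections, coeffs (), (), (), (1), (1,1), (1,1), (1,1,1), (1,1,1), (1,1,1), (1,1,1,1)
    |P|=3: 2 collections, coeffs (), (1,1,1)
    |P|=4: 2 collections, coeffs (1), (1)


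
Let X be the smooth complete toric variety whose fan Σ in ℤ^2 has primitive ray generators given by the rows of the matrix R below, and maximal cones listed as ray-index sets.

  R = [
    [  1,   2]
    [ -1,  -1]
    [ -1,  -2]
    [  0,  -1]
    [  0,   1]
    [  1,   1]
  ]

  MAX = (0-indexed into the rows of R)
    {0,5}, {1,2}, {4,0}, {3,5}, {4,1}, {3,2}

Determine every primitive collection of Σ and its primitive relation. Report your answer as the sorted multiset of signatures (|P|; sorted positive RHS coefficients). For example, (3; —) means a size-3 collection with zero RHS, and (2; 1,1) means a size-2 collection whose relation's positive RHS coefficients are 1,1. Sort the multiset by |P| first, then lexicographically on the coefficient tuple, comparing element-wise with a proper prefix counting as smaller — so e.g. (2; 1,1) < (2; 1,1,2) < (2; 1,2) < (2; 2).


Δ(Σ) — 6 vertices, 9 min non-faces:

  P = {0,2}:  v_{0} + v_{2} = 0 ; sig = (2; —)
  P = {1,5}:  v_{1} + v_{5} = 0 ; sig = (2; —)
  P = {3,4}:  v_{3} + v_{4} = 0 ; sig = (2; —)
  P = {0,1}:  v_{0} + v_{1} = v_{4} ; sig = (2; 1)
  P = {0,3}:  v_{0} + v_{3} = v_{5} ; sig = (2; 1)
  P = {1,3}:  v_{1} + v_{3} = v_{2} ; sig = (2; 1)
  P = {2,4}:  v_{2} + v_{4} = v_{1} ; sig = (2; 1)
  P = {2,5}:  v_{2} + v_{5} = v_{3} ; sig = (2; 1)
  P = {4,5}:  v_{4} + v_{5} = v_{0} ; sig = (2; 1)

Signatures (|P|; sorted positive RHS coefficients), sorted:
    |P|=2: 9 collections, coeffs (), (), (), (1), (1), (1), (1), (1), (1)


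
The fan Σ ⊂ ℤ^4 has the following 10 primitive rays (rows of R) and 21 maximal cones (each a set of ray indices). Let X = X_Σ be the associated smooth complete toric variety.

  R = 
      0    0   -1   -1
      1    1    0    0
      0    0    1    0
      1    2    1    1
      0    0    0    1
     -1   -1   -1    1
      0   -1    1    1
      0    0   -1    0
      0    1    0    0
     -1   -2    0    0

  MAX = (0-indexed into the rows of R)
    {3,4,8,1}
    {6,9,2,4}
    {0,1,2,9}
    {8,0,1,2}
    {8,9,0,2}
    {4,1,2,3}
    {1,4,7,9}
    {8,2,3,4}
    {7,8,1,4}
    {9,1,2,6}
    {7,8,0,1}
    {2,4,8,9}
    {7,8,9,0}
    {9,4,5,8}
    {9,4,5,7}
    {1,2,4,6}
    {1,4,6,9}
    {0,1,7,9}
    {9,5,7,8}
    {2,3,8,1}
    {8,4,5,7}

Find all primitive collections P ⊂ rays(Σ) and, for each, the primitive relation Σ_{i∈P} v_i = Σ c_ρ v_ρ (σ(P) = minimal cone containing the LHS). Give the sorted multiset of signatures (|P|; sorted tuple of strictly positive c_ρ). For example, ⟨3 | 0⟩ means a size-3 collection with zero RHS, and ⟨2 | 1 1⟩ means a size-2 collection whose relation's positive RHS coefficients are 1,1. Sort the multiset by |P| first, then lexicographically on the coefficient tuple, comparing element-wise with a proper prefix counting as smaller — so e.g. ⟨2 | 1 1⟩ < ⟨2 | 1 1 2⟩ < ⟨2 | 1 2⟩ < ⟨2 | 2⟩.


The 18 primitive collections of Σ (r=10, n=4):

  {2,7}:  v_{2} + v_{7} = 0  so sig = ⟨2 | 0⟩
  {0,4}:  v_{0} + v_{4} = v_{7}  so sig = ⟨2 | 1⟩
  {0,3}:  v_{0} + v_{3} = v_{1} + v_{8}  so sig = ⟨2 | 1 1⟩
  {0,6}:  v_{0} + v_{6} = v_{1} + v_{9}  so sig = ⟨2 | 1 1⟩
  {1,5}:  v_{1} + v_{5} = v_{4} + v_{7}  so sig = ⟨2 | 1 1⟩
  {3,9}:  v_{3} + v_{9} = v_{2} + v_{4}  so sig = ⟨2 | 1 1⟩
  {6,8}:  v_{6} + v_{8} = v_{2} + v_{4}  so sig = ⟨2 | 1 1⟩
  {2,5}:  v_{2} + v_{5} = v_{4} + v_{8} + v_{9}  so sig = ⟨2 | 1 1 1⟩
  {3,7}:  v_{3} + v_{7} = v_{1} + v_{4} + v_{8}  so sig = ⟨2 | 1 1 1⟩
  {6,7}:  v_{6} + v_{7} = v_{1} + v_{4} + v_{9}  so sig = ⟨2 | 1 1 1⟩
  {0,5}:  v_{0} + v_{5} = 2·v_{7} + v_{8} + v_{9}  so sig = ⟨2 | 1 1 2⟩
  {3,5}:  v_{3} + v_{5} = 2·v_{4} + v_{8}  so sig = ⟨2 | 1 2⟩
  {5,6}:  v_{5} + v_{6} = 2·v_{4} + v_{9}  so sig = ⟨2 | 1 2⟩
  {3,6}:  v_{3} + v_{6} = v_{1} + 2·v_{2} + 2·v_{4}  so sig = ⟨2 | 1 2 2⟩
  {1,8,9}:  v_{1} + v_{8} + v_{9} = 0  so sig = ⟨3 | 0⟩
  {1,2,4,8}:  v_{1} + v_{2} + v_{4} + v_{8} = v_{3}  so sig = ⟨4 | 1⟩
  {1,2,4,9}:  v_{1} + v_{2} + v_{4} + v_{9} = v_{6}  so sig = ⟨4 | 1⟩
  {4,7,8,9}:  v_{4} + v_{7} + v_{8} + v_{9} = v_{5}  so sig = ⟨4 | 1⟩

Signatures (|P|; sorted positive RHS coefficients), sorted:
{ ⟨2 | 0⟩,  ⟨2 | 1⟩,  ⟨2 | 1 1⟩ ×5,  ⟨2 | 1 1 1⟩ ×3,  ⟨2 | 1 1 2⟩,  ⟨2 | 1 2⟩ ×2,  ⟨2 | 1 2 2⟩,  ⟨3 | 0⟩,  ⟨4 | 1⟩ ×3 }


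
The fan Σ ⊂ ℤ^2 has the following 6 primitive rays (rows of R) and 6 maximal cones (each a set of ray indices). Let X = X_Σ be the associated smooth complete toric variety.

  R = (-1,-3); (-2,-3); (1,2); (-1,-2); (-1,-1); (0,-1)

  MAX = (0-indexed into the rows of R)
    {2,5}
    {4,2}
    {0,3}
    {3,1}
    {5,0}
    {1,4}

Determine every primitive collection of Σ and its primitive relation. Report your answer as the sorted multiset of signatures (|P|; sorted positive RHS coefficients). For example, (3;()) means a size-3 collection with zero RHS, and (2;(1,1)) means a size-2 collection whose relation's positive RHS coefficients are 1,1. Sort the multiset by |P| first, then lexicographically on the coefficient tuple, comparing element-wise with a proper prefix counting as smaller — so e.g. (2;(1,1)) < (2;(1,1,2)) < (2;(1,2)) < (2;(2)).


Σ has 9 primitive collections:

  • {2,3}:  v_{2} + v_{3} = 0  →  sig = (2;())
  • {0,2}:  v_{0} + v_{2} = v_{5}  →  sig = (2;(1))
  • {1,2}:  v_{1} + v_{2} = v_{4}  →  sig = (2;(1))
  • {3,4}:  v_{3} + v_{4} = v_{1}  →  sig = (2;(1))
  • {3,5}:  v_{3} + v_{5} = v_{0}  →  sig = (2;(1))
  • {4,5}:  v_{4} + v_{5} = v_{3}  →  sig = (2;(1))
  • {0,4}:  v_{0} + v_{4} = 2·v_{3}  →  sig = (2;(2))
  • {1,5}:  v_{1} + v_{5} = 2·v_{3}  →  sig = (2;(2))
  • {0,1}:  v_{0} + v_{1} = 3·v_{3}  →  sig = (2;(3))

Hence PRS(X_Σ) =
{ (2;()),  (2;(1)) ×5,  (2;(2)) ×2,  (2;(3)) }


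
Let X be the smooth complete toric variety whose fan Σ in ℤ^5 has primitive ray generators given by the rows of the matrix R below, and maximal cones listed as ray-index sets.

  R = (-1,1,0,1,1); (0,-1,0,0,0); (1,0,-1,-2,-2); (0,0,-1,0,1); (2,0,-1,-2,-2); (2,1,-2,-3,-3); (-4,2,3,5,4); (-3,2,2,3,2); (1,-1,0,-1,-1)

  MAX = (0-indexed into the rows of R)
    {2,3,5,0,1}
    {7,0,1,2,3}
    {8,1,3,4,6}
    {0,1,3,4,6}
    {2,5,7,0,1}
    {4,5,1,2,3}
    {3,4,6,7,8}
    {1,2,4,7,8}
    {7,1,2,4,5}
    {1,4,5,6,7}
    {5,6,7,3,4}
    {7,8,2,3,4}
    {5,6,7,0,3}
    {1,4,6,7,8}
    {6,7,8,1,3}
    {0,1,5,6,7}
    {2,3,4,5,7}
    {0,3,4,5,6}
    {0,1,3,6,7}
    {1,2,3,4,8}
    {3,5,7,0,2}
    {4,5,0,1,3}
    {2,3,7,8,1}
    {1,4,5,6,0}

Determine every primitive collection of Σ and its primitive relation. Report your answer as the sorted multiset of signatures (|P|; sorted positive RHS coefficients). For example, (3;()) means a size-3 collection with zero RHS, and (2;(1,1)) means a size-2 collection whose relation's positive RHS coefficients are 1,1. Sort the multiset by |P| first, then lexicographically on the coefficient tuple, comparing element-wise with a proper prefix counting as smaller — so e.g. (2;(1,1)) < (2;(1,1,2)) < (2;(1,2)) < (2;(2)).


Σ has 8 primitive collections:

  • {0,8}:  v_{0} + v_{8} = 0 ; sig = (2;())
  • {2,6}:  v_{2} + v_{6} = v_{7} ; sig = (2;(1))
  • {5,8}:  v_{5} + v_{8} = v_{2} + v_{4} ; sig = (2;(1,1))
  • {0,2,4}:  v_{0} + v_{2} + v_{4} = v_{5} ; sig = (3;(1))
  • {0,4,7}:  v_{0} + v_{4} + v_{7} = v_{5} + v_{6} ; sig = (3;(1,1))
  • {1,3,4,7}:  v_{1} + v_{3} + v_{4} + v_{7} = v_{0} ; sig = (4;(1))
  • {1,3,5,7}:  v_{1} + v_{3} + v_{5} + v_{7} = 2·v_{0} + v_{2} ; sig = (4;(1,2))
  • {1,3,5,6}:  v_{1} + v_{3} + v_{5} + v_{6} = 2·v_{0} ; sig = (4;(2))

Hence PRS(X_Σ) =
    |P|=2: 3 collections, coeffs (), (1), (1,1)
    |P|=3: 2 collections, coeffs (1), (1,1)
    |P|=4: 3 collections, coeffs (1), (1,2), (2)


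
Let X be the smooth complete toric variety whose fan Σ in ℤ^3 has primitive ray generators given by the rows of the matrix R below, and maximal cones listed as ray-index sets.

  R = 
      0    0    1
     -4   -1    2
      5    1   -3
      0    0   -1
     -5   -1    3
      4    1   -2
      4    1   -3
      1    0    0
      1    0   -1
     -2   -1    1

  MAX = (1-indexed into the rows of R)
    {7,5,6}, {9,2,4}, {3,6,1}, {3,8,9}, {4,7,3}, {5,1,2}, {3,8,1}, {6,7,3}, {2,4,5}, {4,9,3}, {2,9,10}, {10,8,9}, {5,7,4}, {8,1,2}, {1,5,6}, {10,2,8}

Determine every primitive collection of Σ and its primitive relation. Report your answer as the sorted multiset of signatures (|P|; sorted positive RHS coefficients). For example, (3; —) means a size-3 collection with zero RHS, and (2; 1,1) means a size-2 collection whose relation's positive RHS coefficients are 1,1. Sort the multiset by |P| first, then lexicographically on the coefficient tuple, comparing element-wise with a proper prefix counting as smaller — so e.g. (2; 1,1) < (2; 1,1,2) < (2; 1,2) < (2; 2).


|primitive collections| = 22. Relations:

  {1,4}:  v_{1} + v_{4} = 0  ⟹  sig = (2; —)
  {2,6}:  v_{2} + v_{6} = 0  ⟹  sig = (2; —)
  {3,5}:  v_{3} + v_{5} = 0  ⟹  sig = (2; —)
  {1,7}:  v_{1} + v_{7} = v_{6}  ⟹  sig = (2; 1)
  {1,9}:  v_{1} + v_{9} = v_{8}  ⟹  sig = (2; 1)
  {2,3}:  v_{2} + v_{3} = v_{9}  ⟹  sig = (2; 1)
  {2,7}:  v_{2} + v_{7} = v_{4}  ⟹  sig = (2; 1)
  {4,6}:  v_{4} + v_{6} = v_{7}  ⟹  sig = (2; 1)
  {4,8}:  v_{4} + v_{8} = v_{9}  ⟹  sig = (2; 1)
  {5,9}:  v_{5} + v_{9} = v_{2}  ⟹  sig = (2; 1)
  {6,9}:  v_{6} + v_{9} = v_{3}  ⟹  sig = (2; 1)
  {7,8}:  v_{7} + v_{8} = v_{3}  ⟹  sig = (2; 1)
  {5,8}:  v_{5} + v_{8} = v_{1} + v_{2}  ⟹  sig = (2; 1,1)
  {6,8}:  v_{6} + v_{8} = v_{1} + v_{3}  ⟹  sig = (2; 1,1)
  {6,10}:  v_{6} + v_{10} = v_{8} + v_{9}  ⟹  sig = (2; 1,1)
  {7,9}:  v_{7} + v_{9} = v_{3} + v_{4}  ⟹  sig = (2; 1,1)
  {1,10}:  v_{1} + v_{10} = v_{2} + 2·v_{8}  ⟹  sig = (2; 1,2)
  {3,10}:  v_{3} + v_{10} = v_{8} + 2·v_{9}  ⟹  sig = (2; 1,2)
  {4,10}:  v_{4} + v_{10} = v_{2} + 2·v_{9}  ⟹  sig = (2; 1,2)
  {5,10}:  v_{5} + v_{10} = 2·v_{2} + v_{8}  ⟹  sig = (2; 1,2)
  {7,10}:  v_{7} + v_{10} = 2·v_{9}  ⟹  sig = (2; 2)
  {2,8,9}:  v_{2} + v_{8} + v_{9} = v_{10}  ⟹  sig = (3; 1)

Signatures (|P|; sorted positive RHS coefficients), sorted:
{ (2; —) ×3,  (2; 1) ×9,  (2; 1,1) ×4,  (2; 1,2) ×4,  (2; 2),  (3; 1) }


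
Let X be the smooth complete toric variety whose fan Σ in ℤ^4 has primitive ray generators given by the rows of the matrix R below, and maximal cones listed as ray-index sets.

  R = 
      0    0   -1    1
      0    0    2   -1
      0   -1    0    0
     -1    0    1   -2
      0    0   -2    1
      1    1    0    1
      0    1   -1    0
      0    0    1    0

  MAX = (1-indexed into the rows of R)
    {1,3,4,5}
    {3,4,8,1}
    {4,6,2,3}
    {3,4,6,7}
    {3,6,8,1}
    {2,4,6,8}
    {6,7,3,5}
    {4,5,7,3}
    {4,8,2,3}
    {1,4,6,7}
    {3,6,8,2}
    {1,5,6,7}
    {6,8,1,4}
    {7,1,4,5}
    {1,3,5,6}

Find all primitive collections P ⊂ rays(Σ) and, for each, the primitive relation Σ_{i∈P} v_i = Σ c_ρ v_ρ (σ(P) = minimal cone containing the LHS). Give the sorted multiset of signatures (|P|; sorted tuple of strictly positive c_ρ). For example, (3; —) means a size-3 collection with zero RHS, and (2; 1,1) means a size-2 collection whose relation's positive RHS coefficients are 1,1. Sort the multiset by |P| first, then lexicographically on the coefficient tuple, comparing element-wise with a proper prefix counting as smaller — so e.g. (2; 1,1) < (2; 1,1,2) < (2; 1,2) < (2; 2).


The 9 primitive collections of Σ (r=8, n=4):

  {2,5}:  v_{2} + v_{5} = 0  ⇒ sig = (2; —)
  {1,2}:  v_{1} + v_{2} = v_{8}  ⇒ sig = (2; 1)
  {5,8}:  v_{5} + v_{8} = v_{1}  ⇒ sig = (2; 1)
  {2,7}:  v_{2} + v_{7} = v_{4} + v_{6}  ⇒ sig = (2; 1,1)
  {7,8}:  v_{7} + v_{8} = v_{1} + v_{4} + v_{6}  ⇒ sig = (2; 1,1,1)
  {1,3,7}:  v_{1} + v_{3} + v_{7} = v_{5}  ⇒ sig = (3; 1)
  {4,5,6}:  v_{4} + v_{5} + v_{6} = v_{7}  ⇒ sig = (3; 1)
  {1,3,4,6}:  v_{1} + v_{3} + v_{4} + v_{6} = 0  ⇒ sig = (4; —)
  {3,4,6,8}:  v_{3} + v_{4} + v_{6} + v_{8} = v_{2}  ⇒ sig = (4; 1)

Signatures (|P|; sorted positive RHS coefficients), sorted:
{ (2; —),  (2; 1) ×2,  (2; 1,1),  (2; 1,1,1),  (3; 1) ×2,  (4; —),  (4; 1) }


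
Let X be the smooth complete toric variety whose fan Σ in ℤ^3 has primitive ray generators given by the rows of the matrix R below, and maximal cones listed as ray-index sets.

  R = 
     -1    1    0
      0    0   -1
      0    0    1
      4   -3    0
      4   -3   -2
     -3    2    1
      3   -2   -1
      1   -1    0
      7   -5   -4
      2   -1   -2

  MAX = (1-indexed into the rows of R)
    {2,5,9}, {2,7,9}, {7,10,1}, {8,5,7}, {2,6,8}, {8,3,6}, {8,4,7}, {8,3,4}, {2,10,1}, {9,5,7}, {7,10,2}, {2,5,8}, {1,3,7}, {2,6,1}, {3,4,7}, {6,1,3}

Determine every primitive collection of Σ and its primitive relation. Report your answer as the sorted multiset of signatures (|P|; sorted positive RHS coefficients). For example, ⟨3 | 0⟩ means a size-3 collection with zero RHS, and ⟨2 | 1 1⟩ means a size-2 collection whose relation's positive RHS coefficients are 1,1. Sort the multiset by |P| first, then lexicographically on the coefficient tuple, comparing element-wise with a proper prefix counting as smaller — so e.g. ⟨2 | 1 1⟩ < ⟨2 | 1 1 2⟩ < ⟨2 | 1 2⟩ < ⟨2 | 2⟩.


Σ has 25 primitive collections:

  • {1,8}:  v_{1} + v_{8} = 0  ⇒ sig = ⟨2 | 0⟩
  • {2,3}:  v_{2} + v_{3} = 0  ⇒ sig = ⟨2 | 0⟩
  • {6,7}:  v_{6} + v_{7} = 0  ⇒ sig = ⟨2 | 0⟩
  • {1,4}:  v_{1} + v_{4} = v_{3} + v_{7}  ⇒ sig = ⟨2 | 1 1⟩
  • {1,5}:  v_{1} + v_{5} = v_{2} + v_{7}  ⇒ sig = ⟨2 | 1 1⟩
  • {2,4}:  v_{2} + v_{4} = v_{7} + v_{8}  ⇒ sig = ⟨2 | 1 1⟩
  • {3,5}:  v_{3} + v_{5} = v_{7} + v_{8}  ⇒ sig = ⟨2 | 1 1⟩
  • {3,9}:  v_{3} + v_{9} = v_{5} + v_{7}  ⇒ sig = ⟨2 | 1 1⟩
  • {3,10}:  v_{3} + v_{10} = v_{1} + v_{7}  ⇒ sig = ⟨2 | 1 1⟩
  • {4,6}:  v_{4} + v_{6} = v_{3} + v_{8}  ⇒ sig = ⟨2 | 1 1⟩
  • {5,6}:  v_{5} + v_{6} = v_{2} + v_{8}  ⇒ sig = ⟨2 | 1 1⟩
  • {6,9}:  v_{6} + v_{9} = v_{2} + v_{5}  ⇒ sig = ⟨2 | 1 1⟩
  • {6,10}:  v_{6} + v_{10} = v_{1} + v_{2}  ⇒ sig = ⟨2 | 1 1⟩
  • {8,10}:  v_{8} + v_{10} = v_{2} + v_{7}  ⇒ sig = ⟨2 | 1 1⟩
  • {4,9}:  v_{4} + v_{9} = v_{5} + 2·v_{7} + v_{8}  ⇒ sig = ⟨2 | 1 1 2⟩
  • {4,10}:  v_{4} + v_{10} = 2·v_{7}  ⇒ sig = ⟨2 | 2⟩
  • {8,9}:  v_{8} + v_{9} = 2·v_{5}  ⇒ sig = ⟨2 | 2⟩
  • {1,9}:  v_{1} + v_{9} = 2·v_{2} + 2·v_{7}  ⇒ sig = ⟨2 | 2 2⟩
  • {4,5}:  v_{4} + v_{5} = 2·v_{7} + 2·v_{8}  ⇒ sig = ⟨2 | 2 2⟩
  • {5,10}:  v_{5} + v_{10} = 2·v_{2} + 2·v_{7}  ⇒ sig = ⟨2 | 2 2⟩
  • {9,10}:  v_{9} + v_{10} = 3·v_{2} + 3·v_{7}  ⇒ sig = ⟨2 | 3 3⟩
  • {1,2,7}:  v_{1} + v_{2} + v_{7} = v_{10}  ⇒ sig = ⟨3 | 1⟩
  • {2,5,7}:  v_{2} + v_{5} + v_{7} = v_{9}  ⇒ sig = ⟨3 | 1⟩
  • {2,7,8}:  v_{2} + v_{7} + v_{8} = v_{5}  ⇒ sig = ⟨3 | 1⟩
  • {3,7,8}:  v_{3} + v_{7} + v_{8} = v_{4}  ⇒ sig = ⟨3 | 1⟩

so the primitive-relation signature multiset is
[⟨2 | 0⟩, ⟨2 | 0⟩, ⟨2 | 0⟩, ⟨2 | 1 1⟩, ⟨2 | 1 1⟩, ⟨2 | 1 1⟩, ⟨2 | 1 1⟩, ⟨2 | 1 1⟩, ⟨2 | 1 1⟩, ⟨2 | 1 1⟩, ⟨2 | 1 1⟩, ⟨2 | 1 1⟩, ⟨2 | 1 1⟩, ⟨2 | 1 1⟩, ⟨2 | 1 1 2⟩, ⟨2 | 2⟩, ⟨2 | 2⟩, ⟨2 | 2 2⟩, ⟨2 | 2 2⟩, ⟨2 | 2 2⟩, ⟨2 | 3 3⟩, ⟨3 | 1⟩, ⟨3 | 1⟩, ⟨3 | 1⟩, ⟨3 | 1⟩]


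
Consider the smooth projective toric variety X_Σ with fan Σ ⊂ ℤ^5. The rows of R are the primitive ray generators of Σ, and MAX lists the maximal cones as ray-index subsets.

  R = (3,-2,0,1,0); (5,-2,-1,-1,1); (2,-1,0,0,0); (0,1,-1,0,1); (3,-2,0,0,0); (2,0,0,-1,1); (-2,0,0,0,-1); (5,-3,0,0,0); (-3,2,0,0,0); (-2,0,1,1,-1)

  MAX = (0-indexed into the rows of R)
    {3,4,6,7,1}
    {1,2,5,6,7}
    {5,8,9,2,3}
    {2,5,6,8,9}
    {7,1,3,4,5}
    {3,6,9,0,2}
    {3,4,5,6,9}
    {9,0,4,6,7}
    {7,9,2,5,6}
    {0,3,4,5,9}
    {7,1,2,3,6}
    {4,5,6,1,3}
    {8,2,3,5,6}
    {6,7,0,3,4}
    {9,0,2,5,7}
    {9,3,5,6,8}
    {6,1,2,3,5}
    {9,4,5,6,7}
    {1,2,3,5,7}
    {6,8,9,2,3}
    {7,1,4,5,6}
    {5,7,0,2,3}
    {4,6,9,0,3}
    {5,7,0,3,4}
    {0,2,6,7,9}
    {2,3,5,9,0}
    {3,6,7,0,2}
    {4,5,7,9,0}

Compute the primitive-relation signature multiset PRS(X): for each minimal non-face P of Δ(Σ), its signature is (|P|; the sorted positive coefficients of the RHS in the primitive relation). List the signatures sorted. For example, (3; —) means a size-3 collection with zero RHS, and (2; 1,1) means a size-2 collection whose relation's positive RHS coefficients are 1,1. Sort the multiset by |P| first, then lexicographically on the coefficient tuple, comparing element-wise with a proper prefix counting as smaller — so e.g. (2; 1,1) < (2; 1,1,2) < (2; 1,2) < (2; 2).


Δ(Σ) — 10 vertices, 11 min non-faces:

  P={4,8}:  v_{4} + v_{8} = 0  →  sig = (2; —)
  P={1,9}:  v_{1} + v_{9} = v_{4}  →  sig = (2; 1)
  P={2,4}:  v_{2} + v_{4} = v_{7}  →  sig = (2; 1)
  P={7,8}:  v_{7} + v_{8} = v_{2}  →  sig = (2; 1)
  P={0,1}:  v_{0} + v_{1} = v_{3} + v_{4} + v_{7}  →  sig = (2; 1,1,1)
  P={0,8}:  v_{0} + v_{8} = v_{2} + v_{3} + v_{9}  →  sig = (2; 1,1,1)
  P={1,8}:  v_{1} + v_{8} = v_{2} + v_{3} + v_{5} + v_{6}  →  sig = (2; 1,1,1,1)
  P={0,5,6}:  v_{0} + v_{5} + v_{6} = v_{4}  →  sig = (3; 1)
  P={3,7,9}:  v_{3} + v_{7} + v_{9} = v_{0}  →  sig = (3; 1)
  P={3,5,6,7}:  v_{3} + v_{5} + v_{6} + v_{7} = v_{1}  →  sig = (4; 1)
  P={2,3,5,6,9}:  v_{2} + v_{3} + v_{5} + v_{6} + v_{9} = 0  →  sig = (5; —)

Sorted signature multiset PRS(X):
[(2; —), (2; 1), (2; 1), (2; 1), (2; 1,1,1), (2; 1,1,1), (2; 1,1,1,1), (3; 1), (3; 1), (4; 1), (5; —)]


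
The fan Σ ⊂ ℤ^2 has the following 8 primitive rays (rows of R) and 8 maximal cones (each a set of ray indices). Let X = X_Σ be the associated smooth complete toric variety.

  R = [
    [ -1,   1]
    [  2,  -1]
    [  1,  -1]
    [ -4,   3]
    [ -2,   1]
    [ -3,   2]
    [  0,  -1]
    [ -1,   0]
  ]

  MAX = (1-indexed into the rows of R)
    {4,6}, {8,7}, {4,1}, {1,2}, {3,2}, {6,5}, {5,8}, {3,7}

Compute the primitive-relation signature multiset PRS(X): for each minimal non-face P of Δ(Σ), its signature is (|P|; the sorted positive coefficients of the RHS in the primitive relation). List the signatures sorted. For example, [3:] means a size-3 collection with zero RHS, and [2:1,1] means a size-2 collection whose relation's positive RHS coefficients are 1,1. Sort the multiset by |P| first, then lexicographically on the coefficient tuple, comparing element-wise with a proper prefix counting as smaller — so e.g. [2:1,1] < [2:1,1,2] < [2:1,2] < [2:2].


Minimal non-faces — 20 found among 8 rays, 8 max cones:

  P = {1,3}:  v_{1} + v_{3} = 0  ⇒ sig = [2:]
  P = {2,5}:  v_{2} + v_{5} = 0  ⇒ sig = [2:]
  P = {1,5}:  v_{1} + v_{5} = v_{6}  ⇒ sig = [2:1]
  P = {1,6}:  v_{1} + v_{6} = v_{4}  ⇒ sig = [2:1]
  P = {1,7}:  v_{1} + v_{7} = v_{8}  ⇒ sig = [2:1]
  P = {1,8}:  v_{1} + v_{8} = v_{5}  ⇒ sig = [2:1]
  P = {2,6}:  v_{2} + v_{6} = v_{1}  ⇒ sig = [2:1]
  P = {2,8}:  v_{2} + v_{8} = v_{3}  ⇒ sig = [2:1]
  P = {3,4}:  v_{3} + v_{4} = v_{6}  ⇒ sig = [2:1]
  P = {3,5}:  v_{3} + v_{5} = v_{8}  ⇒ sig = [2:1]
  P = {3,6}:  v_{3} + v_{6} = v_{5}  ⇒ sig = [2:1]
  P = {3,8}:  v_{3} + v_{8} = v_{7}  ⇒ sig = [2:1]
  P = {4,8}:  v_{4} + v_{8} = v_{5} + v_{6}  ⇒ sig = [2:1,1]
  P = {6,7}:  v_{6} + v_{7} = v_{5} + v_{8}  ⇒ sig = [2:1,1]
  P = {2,4}:  v_{2} + v_{4} = 2·v_{1}  ⇒ sig = [2:2]
  P = {2,7}:  v_{2} + v_{7} = 2·v_{3}  ⇒ sig = [2:2]
  P = {4,5}:  v_{4} + v_{5} = 2·v_{6}  ⇒ sig = [2:2]
  P = {4,7}:  v_{4} + v_{7} = 2·v_{5}  ⇒ sig = [2:2]
  P = {5,7}:  v_{5} + v_{7} = 2·v_{8}  ⇒ sig = [2:2]
  P = {6,8}:  v_{6} + v_{8} = 2·v_{5}  ⇒ sig = [2:2]

Sorted signature multiset PRS(X):
    [2:]
    [2:]
    [2:1]
    [2:1]
    [2:1]
    [2:1]
    [2:1]
    [2:1]
    [2:1]
    [2:1]
    [2:1]
    [2:1]
    [2:1,1]
    [2:1,1]
    [2:2]
    [2:2]
    [2:2]
    [2:2]
    [2:2]
    [2:2]
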